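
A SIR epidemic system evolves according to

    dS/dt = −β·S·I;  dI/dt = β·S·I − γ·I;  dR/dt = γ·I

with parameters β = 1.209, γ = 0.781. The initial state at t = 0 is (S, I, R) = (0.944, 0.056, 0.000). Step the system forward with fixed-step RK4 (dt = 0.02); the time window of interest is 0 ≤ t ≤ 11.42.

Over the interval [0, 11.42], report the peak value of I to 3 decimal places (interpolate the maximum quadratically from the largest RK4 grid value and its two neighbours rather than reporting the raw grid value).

max I = 0.109

t=0.000: state=(0.944, 0.056, 0.000)
step 1 (dt=0.02): k1=(-0.064, 0.020, 0.044), k2=(-0.064, 0.020, 0.044), k3=(-0.064, 0.020, 0.044), k4=(-0.064, 0.020, 0.044); state += dt/6·(k1+2k2+2k3+k4)
t=0.020: state=(0.943, 0.056, 0.001)
t=0.040: state=(0.941, 0.057, 0.002)
t=0.060: state=(0.940, 0.057, 0.003)
continuing one RK4 step at a time; state shown every 25 steps (Δt=0.5):
t=0.500: state=(0.910, 0.066, 0.024)
t=1.000: state=(0.871, 0.077, 0.052)
t=1.500: state=(0.829, 0.087, 0.084)
t=2.000: state=(0.784, 0.096, 0.120)
t=2.500: state=(0.738, 0.103, 0.159)
t=3.000: state=(0.693, 0.107, 0.200)
t=3.500: state=(0.649, 0.109, 0.242)
t=4.000: state=(0.608, 0.108, 0.284)
t=4.500: state=(0.570, 0.104, 0.326)
t=5.000: state=(0.536, 0.098, 0.366)
t=5.500: state=(0.506, 0.091, 0.403)
t=6.000: state=(0.480, 0.083, 0.437)
t=6.500: state=(0.458, 0.075, 0.467)
t=7.000: state=(0.439, 0.066, 0.495)
t=7.500: state=(0.423, 0.058, 0.519)
t=8.000: state=(0.409, 0.051, 0.541)
t=8.500: state=(0.397, 0.044, 0.559)
t=9.000: state=(0.388, 0.037, 0.575)
t=9.500: state=(0.380, 0.032, 0.588)
t=10.000: state=(0.373, 0.027, 0.600)
t=10.500: state=(0.367, 0.023, 0.610)
t=11.000: state=(0.363, 0.019, 0.618)
t=11.420: state=(0.359, 0.017, 0.624)
largest grid value and its neighbours: I(3.520)=0.10896, I(3.540)=0.10896, I(3.560)=0.10896
parabola through these three points peaks at t≈3.535 with I≈0.10896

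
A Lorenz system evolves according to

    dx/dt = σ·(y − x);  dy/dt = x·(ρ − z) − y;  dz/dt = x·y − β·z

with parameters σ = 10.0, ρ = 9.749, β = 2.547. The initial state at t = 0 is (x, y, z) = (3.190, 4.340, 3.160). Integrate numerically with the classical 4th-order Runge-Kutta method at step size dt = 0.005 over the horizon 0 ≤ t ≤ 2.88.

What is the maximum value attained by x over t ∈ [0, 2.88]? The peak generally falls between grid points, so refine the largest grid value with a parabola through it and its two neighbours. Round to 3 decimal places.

max x = 7.440

t=0.000: state=(3.190, 4.340, 3.160)
step 1 (dt=0.005): k1=(11.500, 16.679, 5.796), k2=(11.629, 16.780, 6.018), k3=(11.629, 16.780, 6.019), k4=(11.758, 16.880, 6.244); state += dt/6·(k1+2k2+2k3+k4)
t=0.005: state=(3.248, 4.424, 3.190)
t=0.010: state=(3.308, 4.509, 3.222)
t=0.015: state=(3.368, 4.595, 3.257)
continuing one RK4 step at a time; state shown every 20 steps (Δt=0.1):
t=0.100: state=(4.575, 6.161, 4.271)
t=0.200: state=(6.216, 7.783, 6.721)
t=0.300: state=(7.356, 7.879, 10.091)
t=0.400: state=(7.053, 5.961, 12.358)
t=0.500: state=(5.510, 3.749, 12.247)
t=0.600: state=(3.908, 2.577, 10.754)
t=0.700: state=(2.925, 2.280, 9.036)
t=0.800: state=(2.560, 2.441, 7.559)
t=0.900: state=(2.636, 2.889, 6.461)
t=1.000: state=(3.043, 3.597, 5.817)
t=1.100: state=(3.732, 4.547, 5.730)
t=1.200: state=(4.640, 5.611, 6.338)
t=1.300: state=(5.581, 6.426, 7.677)
t=1.400: state=(6.187, 6.488, 9.380)
t=1.500: state=(6.112, 5.671, 10.627)
t=1.600: state=(5.413, 4.541, 10.835)
t=1.700: state=(4.536, 3.724, 10.185)
t=1.800: state=(3.876, 3.388, 9.187)
t=1.900: state=(3.569, 3.438, 8.224)
t=2.000: state=(3.593, 3.760, 7.501)
t=2.100: state=(3.880, 4.276, 7.136)
t=2.200: state=(4.356, 4.893, 7.203)
t=2.300: state=(4.908, 5.448, 7.716)
t=2.400: state=(5.372, 5.726, 8.547)
t=2.500: state=(5.563, 5.577, 9.385)
t=2.600: state=(5.403, 5.087, 9.872)
t=2.700: state=(4.993, 4.527, 9.853)
t=2.800: state=(4.541, 4.131, 9.443)
t=2.880: state=(4.265, 3.993, 8.988)
largest grid value and its neighbours: x(0.325)=7.43589, x(0.330)=7.43948, x(0.335)=7.43882
parabola through these three points peaks at t≈0.332 with x≈7.43973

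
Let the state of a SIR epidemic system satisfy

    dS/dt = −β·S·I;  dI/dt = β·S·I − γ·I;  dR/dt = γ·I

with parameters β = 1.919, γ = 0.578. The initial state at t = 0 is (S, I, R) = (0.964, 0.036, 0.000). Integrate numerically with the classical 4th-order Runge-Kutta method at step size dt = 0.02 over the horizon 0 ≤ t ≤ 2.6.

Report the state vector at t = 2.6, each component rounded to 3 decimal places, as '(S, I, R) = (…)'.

(S, I, R) = (0.416, 0.331, 0.253)

t=0.000: state=(0.964, 0.036, 0.000)
step 1 (dt=0.02): k1=(-0.067, 0.046, 0.021), k2=(-0.067, 0.046, 0.021), k3=(-0.067, 0.046, 0.021), k4=(-0.068, 0.047, 0.021); state += dt/6·(k1+2k2+2k3+k4)
t=0.020: state=(0.963, 0.037, 0.000)
t=0.040: state=(0.961, 0.038, 0.001)
t=0.060: state=(0.960, 0.039, 0.001)
continuing one RK4 step at a time; state shown every 5 steps (Δt=0.1):
t=0.100: state=(0.957, 0.041, 0.002)
t=0.200: state=(0.949, 0.046, 0.005)
t=0.300: state=(0.940, 0.052, 0.008)
t=0.400: state=(0.930, 0.059, 0.011)
t=0.500: state=(0.919, 0.067, 0.014)
t=0.600: state=(0.906, 0.075, 0.019)
t=0.700: state=(0.893, 0.084, 0.023)
t=0.800: state=(0.878, 0.094, 0.028)
t=0.900: state=(0.861, 0.105, 0.034)
t=1.000: state=(0.843, 0.117, 0.040)
t=1.100: state=(0.823, 0.129, 0.048)
t=1.200: state=(0.802, 0.142, 0.055)
t=1.300: state=(0.779, 0.157, 0.064)
t=1.400: state=(0.755, 0.171, 0.073)
t=1.500: state=(0.730, 0.186, 0.084)
t=1.600: state=(0.703, 0.202, 0.095)
t=1.700: state=(0.675, 0.217, 0.107)
t=1.800: state=(0.647, 0.233, 0.120)
t=1.900: state=(0.618, 0.248, 0.134)
t=2.000: state=(0.588, 0.263, 0.149)
t=2.100: state=(0.558, 0.277, 0.164)
t=2.200: state=(0.529, 0.290, 0.181)
t=2.300: state=(0.500, 0.302, 0.198)
t=2.400: state=(0.471, 0.313, 0.216)
t=2.500: state=(0.443, 0.323, 0.234)
t=2.600: state=(0.416, 0.331, 0.253)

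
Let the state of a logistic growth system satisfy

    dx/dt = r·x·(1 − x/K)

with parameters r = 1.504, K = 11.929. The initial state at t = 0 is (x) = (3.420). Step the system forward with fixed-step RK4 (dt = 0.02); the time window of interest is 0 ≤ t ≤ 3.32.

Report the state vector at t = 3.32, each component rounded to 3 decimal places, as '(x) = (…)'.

(x) = (11.731)

t=0.000: state=(3.420)
step 1 (dt=0.02): k1=(3.669), k2=(3.692), k3=(3.693), k4=(3.716); state += dt/6·(k1+2k2+2k3+k4)
t=0.020: state=(3.494)
t=0.040: state=(3.569)
t=0.060: state=(3.644)
continuing one RK4 step at a time; state shown every 10 steps (Δt=0.2):
t=0.200: state=(4.198)
t=0.400: state=(5.048)
t=0.600: state=(5.937)
t=0.800: state=(6.828)
t=1.000: state=(7.682)
t=1.200: state=(8.465)
t=1.400: state=(9.155)
t=1.600: state=(9.744)
t=1.800: state=(10.231)
t=2.000: state=(10.624)
t=2.200: state=(10.934)
t=2.400: state=(11.176)
t=2.600: state=(11.363)
t=2.800: state=(11.505)
t=3.000: state=(11.612)
t=3.200: state=(11.693)
t=3.320: state=(11.731)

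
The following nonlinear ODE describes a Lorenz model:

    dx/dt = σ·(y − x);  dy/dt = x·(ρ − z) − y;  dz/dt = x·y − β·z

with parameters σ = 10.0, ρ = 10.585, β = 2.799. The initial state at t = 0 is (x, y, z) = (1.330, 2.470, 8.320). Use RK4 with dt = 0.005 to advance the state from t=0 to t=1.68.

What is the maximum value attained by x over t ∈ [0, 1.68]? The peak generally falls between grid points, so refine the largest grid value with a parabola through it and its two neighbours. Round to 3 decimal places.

max x = 7.165

t=0.000: state=(1.330, 2.470, 8.320)
step 1 (dt=0.005): k1=(11.400, 0.542, -20.003), k2=(11.129, 0.674, -19.790), k3=(11.139, 0.671, -19.793), k4=(10.877, 0.802, -19.583); state += dt/6·(k1+2k2+2k3+k4)
t=0.005: state=(1.386, 2.473, 8.221)
t=0.010: state=(1.439, 2.478, 8.124)
t=0.015: state=(1.490, 2.484, 8.029)
continuing one RK4 step at a time; state shown every 20 steps (Δt=0.1):
t=0.100: state=(2.138, 2.779, 6.696)
t=0.200: state=(2.807, 3.560, 5.746)
t=0.300: state=(3.707, 4.769, 5.531)
t=0.400: state=(4.921, 6.258, 6.281)
t=0.500: state=(6.252, 7.474, 8.173)
t=0.600: state=(7.109, 7.477, 10.672)
t=0.700: state=(6.872, 6.065, 12.283)
t=0.800: state=(5.733, 4.424, 12.146)
t=0.900: state=(4.528, 3.516, 10.906)
t=1.000: state=(3.793, 3.340, 9.450)
t=1.100: state=(3.597, 3.638, 8.245)
t=1.200: state=(3.838, 4.263, 7.503)
t=1.300: state=(4.411, 5.112, 7.359)
t=1.400: state=(5.185, 5.994, 7.909)
t=1.500: state=(5.928, 6.545, 9.066)
t=1.600: state=(6.308, 6.410, 10.371)
t=1.680: state=(6.198, 5.834, 11.053)
largest grid value and its neighbours: x(0.625)=7.16317, x(0.630)=7.16482, x(0.635)=7.16336
parabola through these three points peaks at t≈0.630 with x≈7.16482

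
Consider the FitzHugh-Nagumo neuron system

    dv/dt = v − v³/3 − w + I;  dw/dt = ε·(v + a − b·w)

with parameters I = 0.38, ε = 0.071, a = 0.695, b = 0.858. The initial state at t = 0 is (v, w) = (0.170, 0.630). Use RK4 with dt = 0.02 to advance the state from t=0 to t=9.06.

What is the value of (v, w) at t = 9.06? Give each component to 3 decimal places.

(v, w) = (-1.578, 0.067)

t=0.000: state=(0.170, 0.630)
step 1 (dt=0.02): k1=(-0.082, 0.023), k2=(-0.083, 0.023), k3=(-0.083, 0.023), k4=(-0.084, 0.023); state += dt/6·(k1+2k2+2k3+k4)
t=0.020: state=(0.168, 0.630)
t=0.040: state=(0.167, 0.631)
t=0.060: state=(0.165, 0.631)
continuing one RK4 step at a time; state shown every 25 steps (Δt=0.5):
t=0.500: state=(0.114, 0.640)
t=1.000: state=(0.017, 0.648)
t=1.500: state=(-0.147, 0.651)
t=2.000: state=(-0.413, 0.646)
t=2.500: state=(-0.802, 0.630)
t=3.000: state=(-1.245, 0.600)
t=3.500: state=(-1.569, 0.556)
t=4.000: state=(-1.715, 0.506)
t=4.500: state=(-1.756, 0.454)
t=5.000: state=(-1.755, 0.403)
t=5.500: state=(-1.739, 0.354)
t=6.000: state=(-1.718, 0.308)
t=6.500: state=(-1.695, 0.263)
t=7.000: state=(-1.672, 0.221)
t=7.500: state=(-1.649, 0.180)
t=8.000: state=(-1.626, 0.142)
t=8.500: state=(-1.604, 0.105)
t=9.000: state=(-1.581, 0.071)
t=9.060: state=(-1.578, 0.067)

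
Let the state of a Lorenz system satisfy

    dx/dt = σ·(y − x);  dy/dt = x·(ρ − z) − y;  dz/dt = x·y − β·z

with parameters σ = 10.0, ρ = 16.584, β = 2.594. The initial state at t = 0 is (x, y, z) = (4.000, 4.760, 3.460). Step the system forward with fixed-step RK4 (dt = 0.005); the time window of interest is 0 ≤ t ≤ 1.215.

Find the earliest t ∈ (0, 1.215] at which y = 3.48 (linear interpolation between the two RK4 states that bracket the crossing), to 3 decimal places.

t = 0.366

t=0.000: state=(4.000, 4.760, 3.460)
step 1 (dt=0.005): k1=(7.600, 47.736, 10.065), k2=(8.603, 47.765, 10.570), k3=(8.579, 47.793, 10.579), k4=(9.561, 47.846, 11.098); state += dt/6·(k1+2k2+2k3+k4)
t=0.005: state=(4.043, 4.999, 3.513)
t=0.010: state=(4.095, 5.239, 3.571)
t=0.015: state=(4.157, 5.480, 3.635)
continuing one RK4 step at a time; state shown every 10 steps (Δt=0.05):
t=0.050: state=(4.818, 7.231, 4.272)
t=0.100: state=(6.345, 9.983, 6.009)
t=0.150: state=(8.374, 12.724, 9.236)
t=0.200: state=(10.495, 14.352, 14.222)
t=0.250: state=(11.897, 13.310, 19.961)
t=0.300: state=(11.683, 9.374, 23.966)
t=0.350: state=(9.758, 4.708, 24.603)
t=0.365: state=(8.970, 3.543, 24.231)
next step: t=0.370: state=(8.696, 3.192, 24.067) — y has crossed 3.48
linear interpolation between t=0.365 (3.54299) and t=0.370 (3.19195) → t≈0.366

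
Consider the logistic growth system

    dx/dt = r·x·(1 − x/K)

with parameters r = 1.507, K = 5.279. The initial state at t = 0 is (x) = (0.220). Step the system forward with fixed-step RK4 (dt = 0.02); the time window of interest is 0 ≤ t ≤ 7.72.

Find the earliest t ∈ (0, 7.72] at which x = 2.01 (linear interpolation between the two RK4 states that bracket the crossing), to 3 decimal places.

t=0.000: state=(0.220)
step 1 (dt=0.02): k1=(0.318), k2=(0.322), k3=(0.322), k4=(0.327); state += dt/6·(k1+2k2+2k3+k4)
t=0.020: state=(0.226)
t=0.040: state=(0.233)
t=0.060: state=(0.240)
continuing one RK4 step at a time; state shown every 25 steps (Δt=0.5):
t=0.500: state=(0.446)
t=1.000: state=(0.866)
t=1.500: state=(1.553)
t=1.740: state=(1.977)
next step: t=1.760: state=(2.014) — x has crossed 2.01
linear interpolation between t=1.740 (1.97679) and t=1.760 (2.01420) → t≈1.758

t = 1.758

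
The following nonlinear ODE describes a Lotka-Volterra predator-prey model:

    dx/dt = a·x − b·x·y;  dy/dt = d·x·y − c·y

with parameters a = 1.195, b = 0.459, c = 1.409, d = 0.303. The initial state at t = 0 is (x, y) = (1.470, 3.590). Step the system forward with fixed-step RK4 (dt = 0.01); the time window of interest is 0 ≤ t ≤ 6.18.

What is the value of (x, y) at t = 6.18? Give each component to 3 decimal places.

(x, y) = (1.589, 1.530)

t=0.000: state=(1.470, 3.590)
step 1 (dt=0.01): k1=(-0.666, -3.459), k2=(-0.652, -3.446), k3=(-0.653, -3.446), k4=(-0.640, -3.433); state += dt/6·(k1+2k2+2k3+k4)
t=0.010: state=(1.463, 3.556)
t=0.020: state=(1.457, 3.521)
t=0.030: state=(1.451, 3.487)
continuing one RK4 step at a time; state shown every 20 steps (Δt=0.2):
t=0.200: state=(1.384, 2.952)
t=0.400: state=(1.374, 2.420)
t=0.600: state=(1.427, 1.987)
t=0.800: state=(1.535, 1.639)
t=1.000: state=(1.699, 1.364)
t=1.200: state=(1.924, 1.148)
t=1.400: state=(2.217, 0.981)
t=1.600: state=(2.588, 0.856)
t=1.800: state=(3.052, 0.766)
t=2.000: state=(3.624, 0.707)
t=2.200: state=(4.319, 0.678)
t=2.400: state=(5.155, 0.681)
t=2.600: state=(6.141, 0.723)
t=2.800: state=(7.269, 0.818)
t=3.000: state=(8.501, 0.995)
t=3.200: state=(9.728, 1.305)
t=3.400: state=(10.719, 1.833)
t=3.600: state=(11.094, 2.689)
t=3.800: state=(10.429, 3.918)
t=4.000: state=(8.672, 5.296)
t=4.200: state=(6.432, 6.316)
t=4.400: state=(4.486, 6.615)
t=4.600: state=(3.142, 6.269)
t=4.800: state=(2.314, 5.568)
t=5.000: state=(1.829, 4.756)
t=5.200: state=(1.557, 3.972)
t=5.400: state=(1.419, 3.278)
t=5.600: state=(1.371, 2.690)
t=5.800: state=(1.392, 2.206)
t=6.000: state=(1.471, 1.814)
t=6.180: state=(1.589, 1.530)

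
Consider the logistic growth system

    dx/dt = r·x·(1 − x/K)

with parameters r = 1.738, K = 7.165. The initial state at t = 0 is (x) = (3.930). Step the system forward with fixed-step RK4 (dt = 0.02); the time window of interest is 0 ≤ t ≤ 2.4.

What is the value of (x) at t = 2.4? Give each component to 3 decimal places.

t=0.000: state=(3.930)
step 1 (dt=0.02): k1=(3.084), k2=(3.078), k3=(3.078), k4=(3.073); state += dt/6·(k1+2k2+2k3+k4)
t=0.020: state=(3.992)
t=0.040: state=(4.053)
t=0.060: state=(4.114)
continuing one RK4 step at a time; state shown every 5 steps (Δt=0.1):
t=0.100: state=(4.235)
t=0.200: state=(4.531)
t=0.300: state=(4.813)
t=0.400: state=(5.079)
t=0.500: state=(5.326)
t=0.600: state=(5.554)
t=0.700: state=(5.760)
t=0.800: state=(5.946)
t=0.900: state=(6.112)
t=1.000: state=(6.259)
t=1.100: state=(6.388)
t=1.200: state=(6.500)
t=1.300: state=(6.598)
t=1.400: state=(6.682)
t=1.500: state=(6.755)
t=1.600: state=(6.817)
t=1.700: state=(6.870)
t=1.800: state=(6.916)
t=1.900: state=(6.954)
t=2.000: state=(6.987)
t=2.100: state=(7.015)
t=2.200: state=(7.038)
t=2.300: state=(7.058)
t=2.400: state=(7.075)

(x) = (7.075)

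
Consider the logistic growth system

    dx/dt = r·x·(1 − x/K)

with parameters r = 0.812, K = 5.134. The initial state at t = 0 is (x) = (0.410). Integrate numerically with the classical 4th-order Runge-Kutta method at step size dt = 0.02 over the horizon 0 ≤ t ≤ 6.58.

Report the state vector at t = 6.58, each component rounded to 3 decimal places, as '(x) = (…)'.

(x) = (4.866)

t=0.000: state=(0.410)
step 1 (dt=0.02): k1=(0.306), k2=(0.308), k3=(0.308), k4=(0.311); state += dt/6·(k1+2k2+2k3+k4)
t=0.020: state=(0.416)
t=0.040: state=(0.422)
t=0.060: state=(0.429)
continuing one RK4 step at a time; state shown every 25 steps (Δt=0.5):
t=0.500: state=(0.592)
t=1.000: state=(0.840)
t=1.500: state=(1.165)
t=2.000: state=(1.570)
t=2.500: state=(2.043)
t=3.000: state=(2.556)
t=3.500: state=(3.071)
t=4.000: state=(3.546)
t=4.500: state=(3.954)
t=5.000: state=(4.283)
t=5.500: state=(4.534)
t=6.000: state=(4.718)
t=6.500: state=(4.849)
t=6.580: state=(4.866)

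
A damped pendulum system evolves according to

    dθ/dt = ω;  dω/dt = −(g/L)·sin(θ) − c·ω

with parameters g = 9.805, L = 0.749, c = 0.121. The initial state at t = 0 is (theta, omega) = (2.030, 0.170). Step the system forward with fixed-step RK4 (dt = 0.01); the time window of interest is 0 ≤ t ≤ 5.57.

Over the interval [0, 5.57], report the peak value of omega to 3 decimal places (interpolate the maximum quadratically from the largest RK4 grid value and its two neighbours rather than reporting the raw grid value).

max omega = 5.632

t=0.000: state=(2.030, 0.170)
step 1 (dt=0.01): k1=(0.170, -11.755), k2=(0.111, -11.743), k3=(0.111, -11.745), k4=(0.053, -11.735); state += dt/6·(k1+2k2+2k3+k4)
t=0.010: state=(2.031, 0.053)
t=0.020: state=(2.031, -0.065)
t=0.030: state=(2.030, -0.182)
continuing one RK4 step at a time; state shown every 20 steps (Δt=0.2):
t=0.200: state=(1.828, -2.215)
t=0.400: state=(1.134, -4.693)
t=0.600: state=(0.028, -5.970)
t=0.800: state=(-1.064, -4.553)
t=1.000: state=(-1.715, -1.927)
t=1.200: state=(-1.843, 0.623)
t=1.400: state=(-1.466, 3.159)
t=1.600: state=(-0.603, 5.280)
t=1.800: state=(0.500, 5.274)
t=2.000: state=(1.356, 3.084)
t=2.200: state=(1.707, 0.437)
t=2.400: state=(1.536, -2.145)
t=2.600: state=(0.861, -4.491)
t=2.800: state=(-0.155, -5.266)
t=3.000: state=(-1.077, -3.638)
t=3.200: state=(-1.549, -1.046)
t=3.400: state=(-1.496, 1.564)
t=3.600: state=(-0.936, 3.953)
t=3.800: state=(-0.002, 5.021)
t=4.000: state=(0.910, 3.753)
t=4.200: state=(1.420, 1.272)
t=4.400: state=(1.413, -1.329)
t=4.600: state=(0.903, -3.678)
t=4.800: state=(0.026, -4.749)
t=5.000: state=(-0.842, -3.593)
t=5.200: state=(-1.329, -1.194)
t=5.400: state=(-1.311, 1.364)
t=5.570: state=(-0.906, 3.320)
largest grid value and its neighbours: omega(1.690)=5.62852, omega(1.700)=5.63209, omega(1.710)=5.62831
parabola through these three points peaks at t≈1.700 with omega≈5.63210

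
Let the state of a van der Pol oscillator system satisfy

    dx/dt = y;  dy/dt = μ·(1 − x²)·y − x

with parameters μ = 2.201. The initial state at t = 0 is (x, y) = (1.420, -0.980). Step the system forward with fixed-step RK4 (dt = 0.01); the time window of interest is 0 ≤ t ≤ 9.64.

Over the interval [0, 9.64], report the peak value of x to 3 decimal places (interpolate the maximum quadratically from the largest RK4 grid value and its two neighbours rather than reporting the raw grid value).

t=0.000: state=(1.420, -0.980)
step 1 (dt=0.01): k1=(-0.980, 0.772), k2=(-0.976, 0.739), k3=(-0.976, 0.739), k4=(-0.973, 0.706); state += dt/6·(k1+2k2+2k3+k4)
t=0.010: state=(1.410, -0.973)
t=0.020: state=(1.401, -0.966)
t=0.030: state=(1.391, -0.960)
continuing one RK4 step at a time; state shown every 50 steps (Δt=0.5):
t=0.500: state=(0.930, -1.139)
t=1.000: state=(0.060, -2.743)
t=1.500: state=(-1.737, -2.435)
t=2.000: state=(-2.028, 0.189)
t=2.500: state=(-1.891, 0.315)
t=3.000: state=(-1.720, 0.369)
t=3.500: state=(-1.517, 0.453)
t=4.000: state=(-1.255, 0.615)
t=4.500: state=(-0.861, 1.038)
t=5.000: state=(-0.032, 2.650)
t=5.500: state=(1.706, 2.418)
t=6.000: state=(2.006, -0.183)
t=6.500: state=(1.869, -0.320)
t=7.000: state=(1.695, -0.378)
t=7.500: state=(1.485, -0.469)
t=8.000: state=(1.212, -0.650)
t=8.500: state=(0.787, -1.147)
t=9.000: state=(-0.163, -3.072)
t=9.500: state=(-1.844, -1.641)
t=9.640: state=(-1.988, -0.528)
largest grid value and its neighbours: x(5.850)=2.02101, x(5.860)=2.02111, x(5.870)=2.02102
parabola through these three points peaks at t≈5.860 with x≈2.02111

max x = 2.021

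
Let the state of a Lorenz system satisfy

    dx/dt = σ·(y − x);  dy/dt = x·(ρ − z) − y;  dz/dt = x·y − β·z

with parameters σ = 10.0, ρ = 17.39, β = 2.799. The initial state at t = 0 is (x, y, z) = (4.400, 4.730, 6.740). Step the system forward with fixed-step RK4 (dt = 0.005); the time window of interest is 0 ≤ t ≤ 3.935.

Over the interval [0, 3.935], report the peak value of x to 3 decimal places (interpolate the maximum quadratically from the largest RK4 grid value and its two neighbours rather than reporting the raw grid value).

max x = 11.312

t=0.000: state=(4.400, 4.730, 6.740)
step 1 (dt=0.005): k1=(3.300, 42.130, 1.947), k2=(4.271, 42.091, 2.436), k3=(4.246, 42.112, 2.444), k4=(5.193, 42.091, 2.944); state += dt/6·(k1+2k2+2k3+k4)
t=0.005: state=(4.421, 4.941, 6.752)
t=0.010: state=(4.452, 5.151, 6.770)
t=0.015: state=(4.491, 5.362, 6.792)
continuing one RK4 step at a time; state shown every 40 steps (Δt=0.2):
t=0.200: state=(9.660, 13.022, 14.325)
t=0.400: state=(8.055, 3.633, 22.825)
t=0.600: state=(2.372, 1.474, 14.236)
t=0.800: state=(2.716, 3.755, 9.016)
t=1.000: state=(6.860, 10.001, 10.294)
t=1.200: state=(10.398, 8.605, 22.448)
t=1.400: state=(4.112, 1.941, 17.393)
t=1.600: state=(2.895, 3.456, 11.079)
t=1.800: state=(5.913, 8.401, 10.290)
t=2.000: state=(10.179, 10.160, 20.159)
t=2.200: state=(5.461, 2.906, 18.789)
t=2.400: state=(3.417, 3.694, 12.483)
t=2.600: state=(5.869, 7.979, 11.202)
t=2.800: state=(9.630, 9.908, 19.134)
t=3.000: state=(6.010, 3.711, 18.881)
t=3.200: state=(3.988, 4.195, 13.234)
t=3.400: state=(6.210, 8.078, 12.288)
t=3.600: state=(9.163, 9.169, 18.952)
t=3.800: state=(6.064, 4.207, 18.365)
t=3.935: state=(4.536, 4.170, 14.868)
largest grid value and its neighbours: x(0.280)=11.30822, x(0.285)=11.31113, x(0.290)=11.29964
parabola through these three points peaks at t≈0.284 with x≈11.31177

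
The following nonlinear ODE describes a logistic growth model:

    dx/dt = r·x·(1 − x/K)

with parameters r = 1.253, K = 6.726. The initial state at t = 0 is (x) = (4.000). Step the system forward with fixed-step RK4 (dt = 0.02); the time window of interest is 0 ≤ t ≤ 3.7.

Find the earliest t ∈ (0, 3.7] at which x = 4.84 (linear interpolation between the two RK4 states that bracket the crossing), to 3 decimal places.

t=0.000: state=(4.000)
step 1 (dt=0.02): k1=(2.031), k2=(2.026), k3=(2.026), k4=(2.021); state += dt/6·(k1+2k2+2k3+k4)
t=0.020: state=(4.041)
t=0.040: state=(4.081)
t=0.060: state=(4.121)
continuing one RK4 step at a time; state shown every 10 steps (Δt=0.2):
t=0.200: state=(4.395)
t=0.400: state=(4.761)
t=0.440: state=(4.830)
next step: t=0.460: state=(4.864) — x has crossed 4.84
linear interpolation between t=0.440 (4.82956) and t=0.460 (4.86350) → t≈0.446

t = 0.446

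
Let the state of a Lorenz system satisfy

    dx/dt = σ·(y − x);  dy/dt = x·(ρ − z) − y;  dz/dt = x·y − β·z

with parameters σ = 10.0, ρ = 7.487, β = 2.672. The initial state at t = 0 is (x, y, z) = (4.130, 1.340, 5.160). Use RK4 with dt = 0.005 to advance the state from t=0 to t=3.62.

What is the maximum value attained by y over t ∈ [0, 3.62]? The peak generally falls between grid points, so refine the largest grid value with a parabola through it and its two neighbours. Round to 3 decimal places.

t=0.000: state=(4.130, 1.340, 5.160)
step 1 (dt=0.005): k1=(-27.900, 8.271, -8.253), k2=(-26.996, 8.171, -8.208), k3=(-27.021, 8.176, -8.206), k4=(-26.140, 8.079, -8.161); state += dt/6·(k1+2k2+2k3+k4)
t=0.005: state=(3.995, 1.381, 5.119)
t=0.010: state=(3.868, 1.421, 5.078)
t=0.015: state=(3.750, 1.460, 5.038)
continuing one RK4 step at a time; state shown every 40 steps (Δt=0.2):
t=0.200: state=(2.470, 2.629, 3.894)
t=0.400: state=(3.417, 4.110, 3.827)
t=0.600: state=(4.896, 5.550, 5.523)
t=0.800: state=(5.412, 5.190, 7.814)
t=1.000: state=(4.360, 3.724, 7.916)
t=1.200: state=(3.430, 3.183, 6.604)
t=1.400: state=(3.353, 3.496, 5.571)
t=1.600: state=(3.872, 4.211, 5.431)
t=1.800: state=(4.514, 4.760, 6.177)
t=2.000: state=(4.681, 4.593, 7.036)
t=2.200: state=(4.285, 4.036, 7.110)
t=2.400: state=(3.885, 3.764, 6.582)
t=2.600: state=(3.833, 3.895, 6.115)
t=2.800: state=(4.066, 4.214, 6.070)
t=3.000: state=(4.326, 4.415, 6.397)
t=3.200: state=(4.373, 4.331, 6.724)
t=3.400: state=(4.211, 4.111, 6.742)
t=3.600: state=(4.049, 3.999, 6.523)
t=3.620: state=(4.040, 3.998, 6.499)
largest grid value and its neighbours: y(0.665)=5.69427, y(0.670)=5.69466, y(0.675)=5.69346
parabola through these three points peaks at t≈0.669 with y≈5.69471

max y = 5.695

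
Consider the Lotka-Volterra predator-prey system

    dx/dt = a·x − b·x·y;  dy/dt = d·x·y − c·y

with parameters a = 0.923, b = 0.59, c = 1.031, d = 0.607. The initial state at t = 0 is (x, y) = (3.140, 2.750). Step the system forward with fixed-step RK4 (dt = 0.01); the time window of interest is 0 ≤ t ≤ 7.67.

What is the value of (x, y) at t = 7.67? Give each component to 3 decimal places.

t=0.000: state=(3.140, 2.750)
step 1 (dt=0.01): k1=(-2.196, 2.406), k2=(-2.211, 2.398), k3=(-2.211, 2.398), k4=(-2.225, 2.390); state += dt/6·(k1+2k2+2k3+k4)
t=0.010: state=(3.118, 2.774)
t=0.020: state=(3.096, 2.798)
t=0.030: state=(3.073, 2.821)
continuing one RK4 step at a time; state shown every 25 steps (Δt=0.25):
t=0.250: state=(2.531, 3.271)
t=0.500: state=(1.922, 3.541)
t=0.750: state=(1.433, 3.523)
t=1.000: state=(1.090, 3.291)
t=1.250: state=(0.866, 2.946)
t=1.500: state=(0.726, 2.567)
t=1.750: state=(0.644, 2.200)
t=2.000: state=(0.601, 1.868)
t=2.250: state=(0.587, 1.579)
t=2.500: state=(0.597, 1.335)
t=2.750: state=(0.627, 1.131)
t=3.000: state=(0.677, 0.965)
t=3.250: state=(0.747, 0.831)
t=3.500: state=(0.840, 0.724)
t=3.750: state=(0.957, 0.641)
t=4.000: state=(1.102, 0.579)
t=4.250: state=(1.278, 0.536)
t=4.500: state=(1.491, 0.510)
t=4.750: state=(1.743, 0.504)
t=5.000: state=(2.036, 0.518)
t=5.250: state=(2.370, 0.559)
t=5.500: state=(2.734, 0.637)
t=5.750: state=(3.108, 0.766)
t=6.000: state=(3.447, 0.975)
t=6.250: state=(3.678, 1.296)
t=6.500: state=(3.705, 1.759)
t=6.750: state=(3.450, 2.348)
t=7.000: state=(2.937, 2.954)
t=7.250: state=(2.308, 3.400)
t=7.500: state=(1.733, 3.565)
t=7.670: state=(1.420, 3.518)

(x, y) = (1.420, 3.518)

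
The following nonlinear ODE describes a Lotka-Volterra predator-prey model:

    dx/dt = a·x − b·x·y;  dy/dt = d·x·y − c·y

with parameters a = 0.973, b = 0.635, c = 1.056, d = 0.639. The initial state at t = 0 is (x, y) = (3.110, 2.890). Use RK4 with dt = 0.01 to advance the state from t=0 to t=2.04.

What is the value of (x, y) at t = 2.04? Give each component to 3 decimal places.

t=0.000: state=(3.110, 2.890)
step 1 (dt=0.01): k1=(-2.681, 2.691), k2=(-2.696, 2.679), k3=(-2.696, 2.679), k4=(-2.710, 2.666); state += dt/6·(k1+2k2+2k3+k4)
t=0.010: state=(3.083, 2.917)
t=0.020: state=(3.056, 2.943)
t=0.030: state=(3.028, 2.970)
continuing one RK4 step at a time; state shown every 10 steps (Δt=0.1):
t=0.100: state=(2.830, 3.144)
t=0.200: state=(2.536, 3.358)
t=0.300: state=(2.246, 3.520)
t=0.400: state=(1.973, 3.624)
t=0.500: state=(1.724, 3.669)
t=0.600: state=(1.506, 3.660)
t=0.700: state=(1.317, 3.604)
t=0.800: state=(1.158, 3.509)
t=0.900: state=(1.026, 3.385)
t=1.000: state=(0.916, 3.240)
t=1.100: state=(0.826, 3.082)
t=1.200: state=(0.752, 2.916)
t=1.300: state=(0.693, 2.748)
t=1.400: state=(0.645, 2.580)
t=1.500: state=(0.606, 2.416)
t=1.600: state=(0.576, 2.258)
t=1.700: state=(0.553, 2.106)
t=1.800: state=(0.536, 1.962)
t=1.900: state=(0.523, 1.826)
t=2.000: state=(0.516, 1.699)
t=2.040: state=(0.514, 1.650)

(x, y) = (0.514, 1.650)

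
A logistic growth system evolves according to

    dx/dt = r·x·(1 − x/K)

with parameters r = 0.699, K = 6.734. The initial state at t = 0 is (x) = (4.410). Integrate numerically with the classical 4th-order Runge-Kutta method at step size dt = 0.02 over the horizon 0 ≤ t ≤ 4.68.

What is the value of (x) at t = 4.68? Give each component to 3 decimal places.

(x) = (6.602)

t=0.000: state=(4.410)
step 1 (dt=0.02): k1=(1.064), k2=(1.062), k3=(1.062), k4=(1.059); state += dt/6·(k1+2k2+2k3+k4)
t=0.020: state=(4.431)
t=0.040: state=(4.452)
t=0.060: state=(4.473)
continuing one RK4 step at a time; state shown every 10 steps (Δt=0.2):
t=0.200: state=(4.618)
t=0.400: state=(4.815)
t=0.600: state=(5.001)
t=0.800: state=(5.175)
t=1.000: state=(5.336)
t=1.200: state=(5.485)
t=1.400: state=(5.621)
t=1.600: state=(5.745)
t=1.800: state=(5.857)
t=2.000: state=(5.958)
t=2.200: state=(6.049)
t=2.400: state=(6.130)
t=2.600: state=(6.203)
t=2.800: state=(6.267)
t=3.000: state=(6.325)
t=3.200: state=(6.375)
t=3.400: state=(6.420)
t=3.600: state=(6.459)
t=3.800: state=(6.494)
t=4.000: state=(6.524)
t=4.200: state=(6.551)
t=4.400: state=(6.574)
t=4.600: state=(6.595)
t=4.680: state=(6.602)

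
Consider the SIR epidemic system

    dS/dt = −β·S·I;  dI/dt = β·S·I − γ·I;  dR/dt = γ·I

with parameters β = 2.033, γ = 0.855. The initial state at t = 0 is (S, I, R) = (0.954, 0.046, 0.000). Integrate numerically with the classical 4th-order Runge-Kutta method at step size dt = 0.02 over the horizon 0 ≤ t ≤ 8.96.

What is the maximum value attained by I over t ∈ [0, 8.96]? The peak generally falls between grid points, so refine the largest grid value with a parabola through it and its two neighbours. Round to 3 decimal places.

max I = 0.235

t=0.000: state=(0.954, 0.046, 0.000)
step 1 (dt=0.02): k1=(-0.089, 0.050, 0.039), k2=(-0.090, 0.050, 0.040), k3=(-0.090, 0.050, 0.040), k4=(-0.091, 0.051, 0.040); state += dt/6·(k1+2k2+2k3+k4)
t=0.020: state=(0.952, 0.047, 0.001)
t=0.040: state=(0.950, 0.048, 0.002)
t=0.060: state=(0.948, 0.049, 0.002)
continuing one RK4 step at a time; state shown every 25 steps (Δt=0.5):
t=0.500: state=(0.897, 0.077, 0.026)
t=1.000: state=(0.812, 0.120, 0.068)
t=1.500: state=(0.701, 0.169, 0.129)
t=2.000: state=(0.577, 0.211, 0.211)
t=2.500: state=(0.459, 0.233, 0.307)
t=3.000: state=(0.362, 0.231, 0.407)
t=3.500: state=(0.289, 0.209, 0.502)
t=4.000: state=(0.238, 0.178, 0.585)
t=4.500: state=(0.202, 0.145, 0.653)
t=5.000: state=(0.177, 0.114, 0.709)
t=5.500: state=(0.160, 0.088, 0.752)
t=6.000: state=(0.148, 0.067, 0.785)
t=6.500: state=(0.139, 0.051, 0.810)
t=7.000: state=(0.133, 0.038, 0.829)
t=7.500: state=(0.128, 0.028, 0.843)
t=8.000: state=(0.125, 0.021, 0.854)
t=8.500: state=(0.123, 0.016, 0.861)
t=8.960: state=(0.121, 0.012, 0.867)
largest grid value and its neighbours: I(2.660)=0.23494, I(2.680)=0.23497, I(2.700)=0.23496
parabola through these three points peaks at t≈2.686 with I≈0.23497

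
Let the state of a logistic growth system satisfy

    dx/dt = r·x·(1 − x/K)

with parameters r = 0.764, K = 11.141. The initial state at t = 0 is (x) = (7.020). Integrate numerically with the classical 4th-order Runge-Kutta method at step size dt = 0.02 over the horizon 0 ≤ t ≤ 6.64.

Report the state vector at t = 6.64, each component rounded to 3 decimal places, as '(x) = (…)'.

(x) = (11.100)

t=0.000: state=(7.020)
step 1 (dt=0.02): k1=(1.984), k2=(1.980), k3=(1.980), k4=(1.976); state += dt/6·(k1+2k2+2k3+k4)
t=0.020: state=(7.060)
t=0.040: state=(7.099)
t=0.060: state=(7.138)
continuing one RK4 step at a time; state shown every 25 steps (Δt=0.5):
t=0.500: state=(7.954)
t=1.000: state=(8.749)
t=1.500: state=(9.389)
t=2.000: state=(9.882)
t=2.500: state=(10.250)
t=3.000: state=(10.517)
t=3.500: state=(10.707)
t=4.000: state=(10.841)
t=4.500: state=(10.935)
t=5.000: state=(10.999)
t=5.500: state=(11.044)
t=6.000: state=(11.075)
t=6.500: state=(11.096)
t=6.640: state=(11.100)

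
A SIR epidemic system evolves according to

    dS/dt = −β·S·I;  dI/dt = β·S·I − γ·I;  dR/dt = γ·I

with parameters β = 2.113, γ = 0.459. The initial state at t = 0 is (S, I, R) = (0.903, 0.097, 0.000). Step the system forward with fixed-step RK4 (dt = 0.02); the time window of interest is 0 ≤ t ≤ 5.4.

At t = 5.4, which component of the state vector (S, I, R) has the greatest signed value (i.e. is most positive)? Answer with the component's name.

t=0.000: state=(0.903, 0.097, 0.000)
step 1 (dt=0.02): k1=(-0.185, 0.141, 0.045), k2=(-0.187, 0.142, 0.045), k3=(-0.187, 0.142, 0.045), k4=(-0.190, 0.144, 0.046); state += dt/6·(k1+2k2+2k3+k4)
t=0.020: state=(0.899, 0.100, 0.001)
t=0.040: state=(0.895, 0.103, 0.002)
t=0.060: state=(0.891, 0.106, 0.003)
continuing one RK4 step at a time; state shown every 10 steps (Δt=0.2):
t=0.200: state=(0.861, 0.129, 0.010)
t=0.400: state=(0.809, 0.167, 0.024)
t=0.600: state=(0.747, 0.212, 0.041)
t=0.800: state=(0.676, 0.261, 0.063)
t=1.000: state=(0.599, 0.312, 0.089)
t=1.200: state=(0.520, 0.360, 0.120)
t=1.400: state=(0.442, 0.403, 0.155)
t=1.600: state=(0.370, 0.436, 0.194)
t=1.800: state=(0.306, 0.459, 0.235)
t=2.000: state=(0.252, 0.471, 0.278)
t=2.200: state=(0.206, 0.473, 0.321)
t=2.400: state=(0.169, 0.467, 0.364)
t=2.600: state=(0.139, 0.455, 0.406)
t=2.800: state=(0.115, 0.437, 0.447)
t=3.000: state=(0.096, 0.417, 0.487)
t=3.200: state=(0.081, 0.395, 0.524)
t=3.400: state=(0.069, 0.372, 0.559)
t=3.600: state=(0.059, 0.349, 0.592)
t=3.800: state=(0.051, 0.326, 0.623)
t=4.000: state=(0.045, 0.303, 0.652)
t=4.200: state=(0.040, 0.281, 0.679)
t=4.400: state=(0.035, 0.261, 0.704)
t=4.600: state=(0.032, 0.241, 0.727)
t=4.800: state=(0.029, 0.223, 0.748)
t=5.000: state=(0.026, 0.206, 0.768)
t=5.200: state=(0.024, 0.190, 0.786)
t=5.400: state=(0.022, 0.175, 0.803)
compare at T: S=0.022, I=0.175, R=0.803

largest component: R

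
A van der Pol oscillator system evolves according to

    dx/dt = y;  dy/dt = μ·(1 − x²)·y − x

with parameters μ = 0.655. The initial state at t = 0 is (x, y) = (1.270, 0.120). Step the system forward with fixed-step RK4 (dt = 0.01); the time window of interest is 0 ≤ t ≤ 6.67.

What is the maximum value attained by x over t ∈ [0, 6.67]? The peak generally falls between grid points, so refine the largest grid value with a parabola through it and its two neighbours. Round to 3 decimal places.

t=0.000: state=(1.270, 0.120)
step 1 (dt=0.01): k1=(0.120, -1.318), k2=(0.113, -1.316), k3=(0.113, -1.316), k4=(0.107, -1.314); state += dt/6·(k1+2k2+2k3+k4)
t=0.010: state=(1.271, 0.107)
t=0.020: state=(1.272, 0.094)
t=0.030: state=(1.273, 0.081)
continuing one RK4 step at a time; state shown every 25 steps (Δt=0.25):
t=0.250: state=(1.260, -0.194)
t=0.500: state=(1.176, -0.473)
t=0.750: state=(1.025, -0.729)
t=1.000: state=(0.812, -0.981)
t=1.250: state=(0.534, -1.249)
t=1.500: state=(0.186, -1.537)
t=1.750: state=(-0.233, -1.802)
t=2.000: state=(-0.704, -1.921)
t=2.250: state=(-1.166, -1.719)
t=2.500: state=(-1.534, -1.178)
t=2.750: state=(-1.746, -0.528)
t=3.000: state=(-1.808, 0.006)
t=3.250: state=(-1.757, 0.381)
t=3.500: state=(-1.627, 0.646)
t=3.750: state=(-1.438, 0.863)
t=4.000: state=(-1.196, 1.076)
t=4.250: state=(-0.897, 1.319)
t=4.500: state=(-0.532, 1.614)
t=4.750: state=(-0.086, 1.952)
t=5.000: state=(0.440, 2.235)
t=5.250: state=(1.006, 2.221)
t=5.500: state=(1.508, 1.707)
t=5.750: state=(1.835, 0.899)
t=6.000: state=(1.967, 0.194)
t=6.250: state=(1.952, -0.272)
t=6.500: state=(1.845, -0.565)
t=6.670: state=(1.736, -0.712)
largest grid value and its neighbours: x(6.080)=1.97507, x(6.090)=1.97517, x(6.100)=1.97508
parabola through these three points peaks at t≈6.090 with x≈1.97517

max x = 1.975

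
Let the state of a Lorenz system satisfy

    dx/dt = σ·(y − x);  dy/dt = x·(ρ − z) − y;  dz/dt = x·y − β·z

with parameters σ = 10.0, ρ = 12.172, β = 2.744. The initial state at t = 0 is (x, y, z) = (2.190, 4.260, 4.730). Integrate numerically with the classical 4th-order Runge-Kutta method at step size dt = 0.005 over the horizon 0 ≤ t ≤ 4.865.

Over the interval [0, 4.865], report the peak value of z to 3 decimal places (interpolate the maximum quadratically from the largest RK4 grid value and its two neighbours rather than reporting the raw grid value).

t=0.000: state=(2.190, 4.260, 4.730)
step 1 (dt=0.005): k1=(20.700, 12.038, -3.650), k2=(20.483, 12.413, -3.337), k3=(20.498, 12.407, -3.339), k4=(20.295, 12.777, -3.025); state += dt/6·(k1+2k2+2k3+k4)
t=0.005: state=(2.292, 4.322, 4.713)
t=0.010: state=(2.393, 4.388, 4.700)
t=0.015: state=(2.492, 4.457, 4.689)
continuing one RK4 step at a time; state shown every 40 steps (Δt=0.2):
t=0.200: state=(6.259, 8.521, 7.233)
t=0.400: state=(8.494, 7.476, 15.349)
t=0.600: state=(4.374, 2.565, 13.294)
t=0.800: state=(2.754, 2.761, 8.883)
t=1.000: state=(3.839, 4.873, 7.005)
t=1.200: state=(6.551, 7.939, 9.513)
t=1.400: state=(7.293, 6.362, 14.137)
t=1.600: state=(4.645, 3.562, 12.346)
t=1.800: state=(3.795, 3.967, 9.330)
t=2.000: state=(4.992, 5.922, 8.717)
t=2.200: state=(6.732, 7.223, 11.422)
t=2.400: state=(6.192, 5.325, 13.128)
t=2.600: state=(4.640, 4.191, 11.262)
t=2.800: state=(4.606, 4.972, 9.617)
t=3.000: state=(5.743, 6.371, 10.173)
t=3.200: state=(6.391, 6.279, 12.118)
t=3.400: state=(5.517, 4.960, 12.113)
t=3.600: state=(4.834, 4.774, 10.689)
t=3.800: state=(5.226, 5.613, 10.151)
t=4.000: state=(5.981, 6.226, 11.128)
t=4.200: state=(5.918, 5.635, 11.988)
t=4.400: state=(5.264, 5.008, 11.401)
t=4.600: state=(5.129, 5.250, 10.591)
t=4.800: state=(5.585, 5.849, 10.726)
t=4.865: state=(5.742, 5.954, 10.969)
largest grid value and its neighbours: z(0.445)=15.87843, z(0.450)=15.88558, z(0.455)=15.88321
parabola through these three points peaks at t≈0.451 with z≈15.88588

max z = 15.886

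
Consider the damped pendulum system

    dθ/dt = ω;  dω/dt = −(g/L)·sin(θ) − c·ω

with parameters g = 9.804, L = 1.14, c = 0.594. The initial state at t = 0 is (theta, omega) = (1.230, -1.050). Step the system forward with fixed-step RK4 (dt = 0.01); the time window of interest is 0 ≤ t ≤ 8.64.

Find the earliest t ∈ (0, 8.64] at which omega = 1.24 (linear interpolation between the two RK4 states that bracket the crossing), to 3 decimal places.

t=0.000: state=(1.230, -1.050)
step 1 (dt=0.01): k1=(-1.050, -7.482), k2=(-1.087, -7.444), k3=(-1.087, -7.444), k4=(-1.124, -7.406); state += dt/6·(k1+2k2+2k3+k4)
t=0.010: state=(1.219, -1.124)
t=0.020: state=(1.208, -1.198)
t=0.030: state=(1.195, -1.271)
continuing one RK4 step at a time; state shown every 50 steps (Δt=0.5):
t=0.500: state=(0.031, -2.984)
t=1.000: state=(-0.893, -0.269)
t=1.240: state=(-0.771, 1.223)
next step: t=1.250: state=(-0.758, 1.275) — omega has crossed 1.24
linear interpolation between t=1.240 (1.22338) and t=1.250 (1.27547) → t≈1.243

t = 1.243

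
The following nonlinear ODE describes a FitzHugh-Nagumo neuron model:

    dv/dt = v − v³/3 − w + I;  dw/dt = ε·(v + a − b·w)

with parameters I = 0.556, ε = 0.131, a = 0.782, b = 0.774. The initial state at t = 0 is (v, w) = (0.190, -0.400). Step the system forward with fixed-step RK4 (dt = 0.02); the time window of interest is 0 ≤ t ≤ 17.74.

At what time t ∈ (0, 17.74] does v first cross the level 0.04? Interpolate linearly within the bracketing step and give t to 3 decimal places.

t = 10.351

t=0.000: state=(0.190, -0.400)
step 1 (dt=0.02): k1=(1.144, 0.168), k2=(1.153, 0.169), k3=(1.153, 0.169), k4=(1.162, 0.171); state += dt/6·(k1+2k2+2k3+k4)
t=0.020: state=(0.213, -0.397)
t=0.040: state=(0.236, -0.393)
t=0.060: state=(0.260, -0.390)
continuing one RK4 step at a time; state shown every 50 steps (Δt=1):
t=1.000: state=(1.543, -0.154)
t=2.000: state=(1.902, 0.184)
t=3.000: state=(1.815, 0.496)
t=4.000: state=(1.691, 0.764)
t=5.000: state=(1.558, 0.990)
t=6.000: state=(1.415, 1.177)
t=7.000: state=(1.254, 1.327)
t=8.000: state=(1.059, 1.441)
t=9.000: state=(0.790, 1.515)
t=10.000: state=(0.319, 1.539)
t=10.340: state=(0.050, 1.529)
next step: t=10.360: state=(0.031, 1.528) — v has crossed 0.04
linear interpolation between t=10.340 (0.05011) and t=10.360 (0.03147) → t≈10.351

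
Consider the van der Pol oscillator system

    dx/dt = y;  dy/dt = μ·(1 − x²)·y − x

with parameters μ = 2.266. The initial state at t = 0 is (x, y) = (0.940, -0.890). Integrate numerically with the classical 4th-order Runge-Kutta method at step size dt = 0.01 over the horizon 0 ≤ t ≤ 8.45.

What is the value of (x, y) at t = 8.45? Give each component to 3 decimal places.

t=0.000: state=(0.940, -0.890)
step 1 (dt=0.01): k1=(-0.890, -1.175), k2=(-0.896, -1.189), k3=(-0.896, -1.189), k4=(-0.902, -1.203); state += dt/6·(k1+2k2+2k3+k4)
t=0.010: state=(0.931, -0.902)
t=0.020: state=(0.922, -0.914)
t=0.030: state=(0.913, -0.927)
continuing one RK4 step at a time; state shown every 50 steps (Δt=0.5):
t=0.500: state=(0.252, -2.156)
t=1.000: state=(-1.450, -3.440)
t=1.500: state=(-2.015, 0.096)
t=2.000: state=(-1.894, 0.303)
t=2.500: state=(-1.729, 0.357)
t=3.000: state=(-1.532, 0.435)
t=3.500: state=(-1.283, 0.583)
t=4.000: state=(-0.914, 0.958)
t=4.500: state=(-0.164, 2.382)
t=5.000: state=(1.588, 2.993)
t=5.500: state=(2.013, -0.146)
t=6.000: state=(1.885, -0.307)
t=6.500: state=(1.718, -0.361)
t=7.000: state=(1.519, -0.441)
t=7.500: state=(1.265, -0.596)
t=8.000: state=(0.885, -0.998)
t=8.450: state=(0.211, -2.276)

(x, y) = (0.211, -2.276)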